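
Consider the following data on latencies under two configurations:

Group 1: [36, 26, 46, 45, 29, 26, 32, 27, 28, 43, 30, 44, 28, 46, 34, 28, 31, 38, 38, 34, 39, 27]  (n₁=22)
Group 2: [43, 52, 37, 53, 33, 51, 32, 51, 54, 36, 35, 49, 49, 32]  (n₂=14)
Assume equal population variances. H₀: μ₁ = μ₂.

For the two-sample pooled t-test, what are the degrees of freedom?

df = n₁ + n₂ − 2 = 22 + 14 − 2 = 34

degrees of freedom = 34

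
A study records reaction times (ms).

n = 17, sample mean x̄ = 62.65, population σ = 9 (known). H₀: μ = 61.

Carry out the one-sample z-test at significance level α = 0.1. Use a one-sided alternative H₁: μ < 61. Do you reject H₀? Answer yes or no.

SE = σ/√n = 9/√17 = 2.1828
z = (x̄−μ₀)/SE = (62.65−61)/2.1828 = 0.7559
p-value (one-sided, H₁ less) = 0.77515
At α=0.1: p ≥ α → fail to reject H₀

reject H₀: no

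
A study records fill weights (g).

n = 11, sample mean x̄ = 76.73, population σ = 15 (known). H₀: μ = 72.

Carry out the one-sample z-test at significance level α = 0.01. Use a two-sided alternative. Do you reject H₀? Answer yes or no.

reject H₀: no

SE = σ/√n = 15/√11 = 4.5227
z = (x̄−μ₀)/SE = (76.73−72)/4.5227 = 1.0458
p-value (two-sided) = 0.29563
At α=0.01: p ≥ α → fail to reject H₀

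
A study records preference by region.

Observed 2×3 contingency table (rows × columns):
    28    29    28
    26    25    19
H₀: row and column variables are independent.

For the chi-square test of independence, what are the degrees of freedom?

degrees of freedom = 2

df = (r−1)(c−1) = (2−1)·(3−1) = 2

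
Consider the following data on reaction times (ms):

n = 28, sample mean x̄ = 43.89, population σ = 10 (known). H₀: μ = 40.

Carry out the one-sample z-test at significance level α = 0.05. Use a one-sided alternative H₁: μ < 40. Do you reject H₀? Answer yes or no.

SE = σ/√n = 10/√28 = 1.8898
z = (x̄−μ₀)/SE = (43.89−40)/1.8898 = 2.0584
p-value (one-sided, H₁ less) = 0.98022
At α=0.05: p ≥ α → fail to reject H₀

reject H₀: no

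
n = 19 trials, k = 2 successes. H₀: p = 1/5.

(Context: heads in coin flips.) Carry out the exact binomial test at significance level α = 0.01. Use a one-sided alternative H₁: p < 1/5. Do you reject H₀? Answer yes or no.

Exact binomial: n=19, k=2, p₀=1/5=0.2000
P(X≤2) from Σ C(n,i)·p₀^i·(1−p₀)^(n−i)
p-value (one-sided, H₁ less) = 0.23689
At α=0.01: p ≥ α → fail to reject H₀

reject H₀: no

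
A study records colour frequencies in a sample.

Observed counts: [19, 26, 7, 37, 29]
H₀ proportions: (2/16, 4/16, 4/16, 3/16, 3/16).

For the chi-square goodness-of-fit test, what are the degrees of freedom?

degrees of freedom = 4

df = k − 1 = 5 − 1 = 4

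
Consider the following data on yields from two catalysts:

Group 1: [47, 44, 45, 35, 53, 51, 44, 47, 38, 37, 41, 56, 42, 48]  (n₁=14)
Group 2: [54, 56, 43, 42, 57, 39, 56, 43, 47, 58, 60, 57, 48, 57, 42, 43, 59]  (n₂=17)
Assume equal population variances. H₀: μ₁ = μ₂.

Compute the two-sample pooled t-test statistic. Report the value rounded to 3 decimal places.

x̄₁=44.857, s₁=6.062, n₁=14
x̄₂=50.647, s₂=7.424, n₂=17
s_p² = [13·6.062² + 16·7.424²]/29 = 46.8826
SE = √(s_p²·(1/14+1/17)) = 2.4711
t = (44.857−50.647)/2.4711 = -2.3430
df = 29

test statistic = -2.343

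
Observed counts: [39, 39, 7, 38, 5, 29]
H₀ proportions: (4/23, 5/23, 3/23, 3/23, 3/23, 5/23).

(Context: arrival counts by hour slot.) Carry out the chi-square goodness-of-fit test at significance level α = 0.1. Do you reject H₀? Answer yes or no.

reject H₀: yes

n = 157; E_i = n·p_i = [27.30, 34.13, 20.48, 20.48, 20.48, 34.13]
χ² = (39−27.30)²/27.30 + (39−34.13)²/34.13 + (7−20.48)²/20.48 + (38−20.48)²/20.48 + (5−20.48)²/20.48 + (29−34.13)²/34.13 = 42.0379
df = 5
p-value (upper-tail) = 0.00000
At α=0.1: p < α → reject H₀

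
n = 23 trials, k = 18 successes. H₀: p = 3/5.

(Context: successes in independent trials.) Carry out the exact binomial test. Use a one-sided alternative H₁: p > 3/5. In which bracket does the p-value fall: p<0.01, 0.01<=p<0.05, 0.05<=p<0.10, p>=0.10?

Exact binomial: n=23, k=18, p₀=3/5=0.6000
P(X≥18) from Σ C(n,i)·p₀^i·(1−p₀)^(n−i)
p-value (one-sided, H₁ greater) = 0.05397
→ bracket: 0.05<=p<0.10

p-value bracket: 0.05<=p<0.10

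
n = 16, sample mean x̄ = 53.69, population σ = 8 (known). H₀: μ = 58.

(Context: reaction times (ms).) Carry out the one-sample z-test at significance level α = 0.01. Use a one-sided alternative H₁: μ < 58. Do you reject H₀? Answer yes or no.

SE = σ/√n = 8/√16 = 2.0000
z = (x̄−μ₀)/SE = (53.69−58)/2.0000 = -2.1550
p-value (one-sided, H₁ less) = 0.01558
At α=0.01: p ≥ α → fail to reject H₀

reject H₀: no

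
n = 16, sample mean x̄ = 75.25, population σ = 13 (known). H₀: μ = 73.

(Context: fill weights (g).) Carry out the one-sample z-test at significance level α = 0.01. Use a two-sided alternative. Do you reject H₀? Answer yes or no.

SE = σ/√n = 13/√16 = 3.2500
z = (x̄−μ₀)/SE = (75.25−73)/3.2500 = 0.6923
p-value (two-sided) = 0.48874
At α=0.01: p ≥ α → fail to reject H₀

reject H₀: no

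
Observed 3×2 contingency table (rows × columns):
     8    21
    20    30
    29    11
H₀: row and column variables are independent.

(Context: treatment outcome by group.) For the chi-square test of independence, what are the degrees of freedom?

degrees of freedom = 2

df = (r−1)(c−1) = (3−1)·(2−1) = 2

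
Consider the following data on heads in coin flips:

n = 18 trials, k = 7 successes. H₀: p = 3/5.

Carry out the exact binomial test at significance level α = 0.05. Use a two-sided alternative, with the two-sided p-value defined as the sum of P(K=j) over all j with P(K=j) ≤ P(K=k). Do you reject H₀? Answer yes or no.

Exact binomial: n=18, k=7, p₀=3/5=0.6000
P(X=j) = C(n,j)·p₀^j·(1−p₀)^(n−j); p = Σ P(X=j) over j with P(X=j) ≤ P(X=7)
p-value (two-sided) = 0.09043
At α=0.05: p ≥ α → fail to reject H₀

reject H₀: no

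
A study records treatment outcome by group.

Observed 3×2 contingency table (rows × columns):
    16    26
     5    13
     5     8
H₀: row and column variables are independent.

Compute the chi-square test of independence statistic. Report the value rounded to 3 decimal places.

Row totals [42, 18, 13], col totals [26, 47], n=73
χ² = (16−14.96)²/14.96 + (26−27.04)²/27.04 + (5−6.41)²/6.41 + (13−11.59)²/11.59 + (5−4.63)²/4.63 + (8−8.37)²/8.37 = 0.6407
df = 2

test statistic = 0.641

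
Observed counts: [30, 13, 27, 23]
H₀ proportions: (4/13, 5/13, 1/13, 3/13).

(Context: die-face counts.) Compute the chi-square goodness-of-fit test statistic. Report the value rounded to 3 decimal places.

test statistic = 69.728

n = 93; E_i = n·p_i = [28.62, 35.77, 7.15, 21.46]
χ² = (30−28.62)²/28.62 + (13−35.77)²/35.77 + (27−7.15)²/7.15 + (23−21.46)²/21.46 = 69.7283
df = 3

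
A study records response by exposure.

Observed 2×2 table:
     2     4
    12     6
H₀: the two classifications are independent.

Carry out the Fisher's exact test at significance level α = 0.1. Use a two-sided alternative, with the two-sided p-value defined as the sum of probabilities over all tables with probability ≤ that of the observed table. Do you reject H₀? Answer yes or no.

reject H₀: no

Margins: r₁=6, r₂=18, c₁=14, c₂=10, n=24
p_obs = C(6,2)·C(18,12)/C(24,14); sum pmf over tables with pmf ≤ p_obs
p-value (two-sided) = 0.19206
At α=0.1: p ≥ α → fail to reject H₀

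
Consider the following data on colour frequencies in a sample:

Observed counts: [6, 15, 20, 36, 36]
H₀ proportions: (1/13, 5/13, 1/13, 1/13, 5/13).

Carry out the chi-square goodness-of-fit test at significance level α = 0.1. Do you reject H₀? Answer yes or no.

reject H₀: yes

n = 113; E_i = n·p_i = [8.69, 43.46, 8.69, 8.69, 43.46]
χ² = (6−8.69)²/8.69 + (15−43.46)²/43.46 + (20−8.69)²/8.69 + (36−8.69)²/8.69 + (36−43.46)²/43.46 = 121.2531
df = 4
p-value (upper-tail) = 0.00000
At α=0.1: p < α → reject H₀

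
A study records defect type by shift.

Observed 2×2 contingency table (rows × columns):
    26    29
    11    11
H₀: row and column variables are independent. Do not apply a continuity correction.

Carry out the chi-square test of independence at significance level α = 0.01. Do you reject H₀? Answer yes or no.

Row totals [55, 22], col totals [37, 40], n=77
χ² = (26−26.43)²/26.43 + (29−28.57)²/28.57 + (11−10.57)²/10.57 + (11−11.43)²/11.43 = 0.0468
df = 1
p-value (upper-tail) = 0.82868
At α=0.01: p ≥ α → fail to reject H₀

reject H₀: no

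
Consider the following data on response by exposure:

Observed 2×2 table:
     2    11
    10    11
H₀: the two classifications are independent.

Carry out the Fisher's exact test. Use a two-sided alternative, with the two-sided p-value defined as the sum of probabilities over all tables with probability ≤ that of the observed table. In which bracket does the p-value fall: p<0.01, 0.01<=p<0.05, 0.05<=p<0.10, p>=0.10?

Margins: r₁=13, r₂=21, c₁=12, c₂=22, n=34
p_obs = C(13,2)·C(21,10)/C(34,12); sum pmf over tables with pmf ≤ p_obs
p-value (two-sided) = 0.07496
→ bracket: 0.05<=p<0.10

p-value bracket: 0.05<=p<0.10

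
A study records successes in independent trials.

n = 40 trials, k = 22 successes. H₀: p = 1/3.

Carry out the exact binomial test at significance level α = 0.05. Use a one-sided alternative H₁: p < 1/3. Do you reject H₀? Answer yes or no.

reject H₀: no

Exact binomial: n=40, k=22, p₀=1/3=0.3333
P(X≤22) from Σ C(n,i)·p₀^i·(1−p₀)^(n−i)
p-value (one-sided, H₁ less) = 0.99855
At α=0.05: p ≥ α → fail to reject H₀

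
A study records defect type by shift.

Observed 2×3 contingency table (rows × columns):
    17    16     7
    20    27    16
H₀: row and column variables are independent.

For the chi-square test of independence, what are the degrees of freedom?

df = (r−1)(c−1) = (2−1)·(3−1) = 2

degrees of freedom = 2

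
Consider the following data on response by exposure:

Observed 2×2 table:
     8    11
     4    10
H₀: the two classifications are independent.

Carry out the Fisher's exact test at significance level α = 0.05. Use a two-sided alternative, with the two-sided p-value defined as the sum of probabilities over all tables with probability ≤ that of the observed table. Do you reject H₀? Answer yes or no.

Margins: r₁=19, r₂=14, c₁=12, c₂=21, n=33
p_obs = C(19,8)·C(14,4)/C(33,12); sum pmf over tables with pmf ≤ p_obs
p-value (two-sided) = 0.48606
At α=0.05: p ≥ α → fail to reject H₀

reject H₀: no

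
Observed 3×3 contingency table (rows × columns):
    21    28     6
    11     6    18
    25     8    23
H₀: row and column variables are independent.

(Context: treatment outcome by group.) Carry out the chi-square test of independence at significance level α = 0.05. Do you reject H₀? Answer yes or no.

Row totals [55, 35, 56], col totals [57, 42, 47], n=146
χ² = (21−21.47)²/21.47 + (28−15.82)²/15.82 + (6−17.71)²/17.71 + (11−13.66)²/13.66 + (6−10.07)²/10.07 + (18−11.27)²/11.27 + (25−21.86)²/21.86 + (8−16.11)²/16.11 + (23−18.03)²/18.03 = 29.2136
df = 4
p-value (upper-tail) = 0.00001
At α=0.05: p < α → reject H₀

reject H₀: yes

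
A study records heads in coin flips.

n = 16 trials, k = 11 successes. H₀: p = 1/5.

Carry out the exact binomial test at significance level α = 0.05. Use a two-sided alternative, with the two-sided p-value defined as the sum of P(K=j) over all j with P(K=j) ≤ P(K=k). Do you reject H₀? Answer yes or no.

reject H₀: yes

Exact binomial: n=16, k=11, p₀=1/5=0.2000
P(X=j) = C(n,j)·p₀^j·(1−p₀)^(n−j); p = Σ P(X=j) over j with P(X=j) ≤ P(X=11)
p-value (two-sided) = 0.00003
At α=0.05: p < α → reject H₀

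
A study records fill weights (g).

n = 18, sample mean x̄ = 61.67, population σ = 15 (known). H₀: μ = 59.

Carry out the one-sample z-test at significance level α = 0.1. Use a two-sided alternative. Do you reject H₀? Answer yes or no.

reject H₀: no

SE = σ/√n = 15/√18 = 3.5355
z = (x̄−μ₀)/SE = (61.67−59)/3.5355 = 0.7552
p-value (two-sided) = 0.45013
At α=0.1: p ≥ α → fail to reject H₀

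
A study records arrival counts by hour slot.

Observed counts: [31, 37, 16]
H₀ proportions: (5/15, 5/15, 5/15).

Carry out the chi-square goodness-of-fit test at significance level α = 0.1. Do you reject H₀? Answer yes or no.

n = 84; E_i = n·p_i = [28.00, 28.00, 28.00]
χ² = (31−28.00)²/28.00 + (37−28.00)²/28.00 + (16−28.00)²/28.00 = 8.3571
df = 2
p-value (upper-tail) = 0.01532
At α=0.1: p < α → reject H₀

reject H₀: yes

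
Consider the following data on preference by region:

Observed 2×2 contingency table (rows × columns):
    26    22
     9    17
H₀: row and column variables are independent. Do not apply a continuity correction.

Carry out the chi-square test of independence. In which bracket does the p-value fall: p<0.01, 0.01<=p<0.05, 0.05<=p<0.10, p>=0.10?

Row totals [48, 26], col totals [35, 39], n=74
χ² = (26−22.70)²/22.70 + (22−25.30)²/25.30 + (9−12.30)²/12.30 + (17−13.70)²/13.70 = 2.5862
df = 1
p-value (upper-tail) = 0.10780
→ bracket: p>=0.10

p-value bracket: p>=0.10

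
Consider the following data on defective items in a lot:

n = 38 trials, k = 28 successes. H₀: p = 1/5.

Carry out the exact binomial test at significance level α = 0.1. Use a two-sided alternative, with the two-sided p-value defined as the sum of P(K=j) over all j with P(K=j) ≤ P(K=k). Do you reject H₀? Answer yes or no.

Exact binomial: n=38, k=28, p₀=1/5=0.2000
P(X=j) = C(n,j)·p₀^j·(1−p₀)^(n−j); p = Σ P(X=j) over j with P(X=j) ≤ P(X=28)
p-value (two-sided) = 0.00000
At α=0.1: p < α → reject H₀

reject H₀: yes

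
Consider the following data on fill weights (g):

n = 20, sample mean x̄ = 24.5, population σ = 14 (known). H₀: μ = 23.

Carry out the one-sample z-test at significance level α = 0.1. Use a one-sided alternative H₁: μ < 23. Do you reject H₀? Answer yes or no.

SE = σ/√n = 14/√20 = 3.1305
z = (x̄−μ₀)/SE = (24.5−23)/3.1305 = 0.4792
p-value (one-sided, H₁ less) = 0.68409
At α=0.1: p ≥ α → fail to reject H₀

reject H₀: no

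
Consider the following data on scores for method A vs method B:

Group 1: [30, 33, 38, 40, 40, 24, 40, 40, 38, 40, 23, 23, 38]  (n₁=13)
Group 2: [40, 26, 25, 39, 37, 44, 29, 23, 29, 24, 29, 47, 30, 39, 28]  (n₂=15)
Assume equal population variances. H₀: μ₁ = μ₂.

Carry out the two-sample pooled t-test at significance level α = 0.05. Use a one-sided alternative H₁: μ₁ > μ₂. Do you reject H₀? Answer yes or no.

reject H₀: no

x̄₁=34.385, s₁=6.983, n₁=13
x̄₂=32.600, s₂=7.689, n₂=15
s_p² = [12·6.983² + 14·7.689²]/26 = 54.3337
SE = √(s_p²·(1/13+1/15)) = 2.7932
t = (34.385−32.600)/2.7932 = 0.6389
df = 26
p-value (one-sided, H₁ greater) = 0.26423
At α=0.05: p ≥ α → fail to reject H₀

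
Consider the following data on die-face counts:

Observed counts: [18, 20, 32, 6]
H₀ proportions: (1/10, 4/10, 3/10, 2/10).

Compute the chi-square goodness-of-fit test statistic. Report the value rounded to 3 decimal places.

n = 76; E_i = n·p_i = [7.60, 30.40, 22.80, 15.20]
χ² = (18−7.60)²/7.60 + (20−30.40)²/30.40 + (32−22.80)²/22.80 + (6−15.20)²/15.20 = 27.0702
df = 3

test statistic = 27.070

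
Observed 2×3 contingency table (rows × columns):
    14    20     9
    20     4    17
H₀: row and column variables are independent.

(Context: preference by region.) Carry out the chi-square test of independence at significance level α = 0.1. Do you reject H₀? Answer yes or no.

reject H₀: yes

Row totals [43, 41], col totals [34, 24, 26], n=84
χ² = (14−17.40)²/17.40 + (20−12.29)²/12.29 + (9−13.31)²/13.31 + (20−16.60)²/16.60 + (4−11.71)²/11.71 + (17−12.69)²/12.69 = 14.1474
df = 2
p-value (upper-tail) = 0.00085
At α=0.1: p < α → reject H₀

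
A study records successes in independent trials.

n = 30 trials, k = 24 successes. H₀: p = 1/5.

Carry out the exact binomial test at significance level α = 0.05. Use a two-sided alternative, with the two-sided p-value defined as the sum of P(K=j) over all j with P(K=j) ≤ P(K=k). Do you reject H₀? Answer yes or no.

Exact binomial: n=30, k=24, p₀=1/5=0.2000
P(X=j) = C(n,j)·p₀^j·(1−p₀)^(n−j); p = Σ P(X=j) over j with P(X=j) ≤ P(X=24)
p-value (two-sided) = 0.00000
At α=0.05: p < α → reject H₀

reject H₀: yes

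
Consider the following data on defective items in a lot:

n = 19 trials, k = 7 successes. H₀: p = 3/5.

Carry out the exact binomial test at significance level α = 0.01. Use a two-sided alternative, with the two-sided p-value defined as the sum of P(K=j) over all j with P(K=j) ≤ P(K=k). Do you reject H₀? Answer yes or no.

Exact binomial: n=19, k=7, p₀=3/5=0.6000
P(X=j) = C(n,j)·p₀^j·(1−p₀)^(n−j); p = Σ P(X=j) over j with P(X=j) ≤ P(X=7)
p-value (two-sided) = 0.05819
At α=0.01: p ≥ α → fail to reject H₀

reject H₀: no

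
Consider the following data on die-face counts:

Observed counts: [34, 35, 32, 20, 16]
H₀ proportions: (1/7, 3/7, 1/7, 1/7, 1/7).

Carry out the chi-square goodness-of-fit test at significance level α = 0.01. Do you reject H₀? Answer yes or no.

reject H₀: yes

n = 137; E_i = n·p_i = [19.57, 58.71, 19.57, 19.57, 19.57]
χ² = (34−19.57)²/19.57 + (35−58.71)²/58.71 + (32−19.57)²/19.57 + (20−19.57)²/19.57 + (16−19.57)²/19.57 = 28.7689
df = 4
p-value (upper-tail) = 0.00001
At α=0.01: p < α → reject H₀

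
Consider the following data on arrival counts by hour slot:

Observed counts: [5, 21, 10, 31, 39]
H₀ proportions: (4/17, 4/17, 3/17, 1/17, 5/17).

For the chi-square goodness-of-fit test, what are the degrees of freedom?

degrees of freedom = 4

df = k − 1 = 5 − 1 = 4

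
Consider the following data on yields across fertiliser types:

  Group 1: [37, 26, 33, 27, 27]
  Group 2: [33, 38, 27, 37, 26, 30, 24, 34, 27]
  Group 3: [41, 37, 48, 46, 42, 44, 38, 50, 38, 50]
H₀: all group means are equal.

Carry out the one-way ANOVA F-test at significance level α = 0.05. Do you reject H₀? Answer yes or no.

Group means [30.00, 30.67, 43.40], grand mean 35.833
SSB = Σnᵢ(x̄ᵢ−x̄)² = 982.933; SSW = ΣΣ(x−x̄ᵢ)² = 518.400
MSB = 982.933/2 = 491.4667; MSW = 518.400/21 = 24.6857
F = MSB/MSW = 19.9090
df = (2, 21)
p-value (upper-tail) = 0.00001
At α=0.05: p < α → reject H₀

reject H₀: yes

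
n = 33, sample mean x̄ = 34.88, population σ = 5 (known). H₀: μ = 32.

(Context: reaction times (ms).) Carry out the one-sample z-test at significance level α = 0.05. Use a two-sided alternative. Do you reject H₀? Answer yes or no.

reject H₀: yes

SE = σ/√n = 5/√33 = 0.8704
z = (x̄−μ₀)/SE = (34.88−32)/0.8704 = 3.3089
p-value (two-sided) = 0.00094
At α=0.05: p < α → reject H₀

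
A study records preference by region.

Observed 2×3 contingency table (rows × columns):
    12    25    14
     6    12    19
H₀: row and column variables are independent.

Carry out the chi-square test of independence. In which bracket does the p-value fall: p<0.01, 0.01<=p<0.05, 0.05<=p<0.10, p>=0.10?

p-value bracket: 0.05<=p<0.10

Row totals [51, 37], col totals [18, 37, 33], n=88
χ² = (12−10.43)²/10.43 + (25−21.44)²/21.44 + (14−19.12)²/19.12 + (6−7.57)²/7.57 + (12−15.56)²/15.56 + (19−13.88)²/13.88 = 5.2302
df = 2
p-value (upper-tail) = 0.07316
→ bracket: 0.05<=p<0.10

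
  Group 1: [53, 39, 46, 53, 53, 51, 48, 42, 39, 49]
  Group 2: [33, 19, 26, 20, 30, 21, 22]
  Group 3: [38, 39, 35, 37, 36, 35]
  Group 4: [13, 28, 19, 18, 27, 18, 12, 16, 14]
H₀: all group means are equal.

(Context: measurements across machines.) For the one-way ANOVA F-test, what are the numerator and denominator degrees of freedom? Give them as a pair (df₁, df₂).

degrees of freedom = [3, 28]

k = 4 groups, N = 32 total
df = (k−1, N−k) = (4−1, 32−4) = (3, 28)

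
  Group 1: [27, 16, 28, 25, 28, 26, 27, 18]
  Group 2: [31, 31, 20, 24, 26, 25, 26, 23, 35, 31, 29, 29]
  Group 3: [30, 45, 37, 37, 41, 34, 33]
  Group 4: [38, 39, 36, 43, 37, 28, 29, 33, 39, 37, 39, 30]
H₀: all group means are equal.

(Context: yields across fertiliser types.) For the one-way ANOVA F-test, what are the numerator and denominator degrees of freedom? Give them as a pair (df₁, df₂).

k = 4 groups, N = 39 total
df = (k−1, N−k) = (4−1, 39−4) = (3, 35)

degrees of freedom = [3, 35]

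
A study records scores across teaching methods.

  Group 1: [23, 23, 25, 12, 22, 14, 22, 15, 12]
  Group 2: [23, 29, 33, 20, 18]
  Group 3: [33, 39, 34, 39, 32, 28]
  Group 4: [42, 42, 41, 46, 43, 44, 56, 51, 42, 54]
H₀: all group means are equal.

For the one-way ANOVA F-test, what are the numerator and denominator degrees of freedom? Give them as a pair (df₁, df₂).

degrees of freedom = [3, 26]

k = 4 groups, N = 30 total
df = (k−1, N−k) = (4−1, 30−4) = (3, 26)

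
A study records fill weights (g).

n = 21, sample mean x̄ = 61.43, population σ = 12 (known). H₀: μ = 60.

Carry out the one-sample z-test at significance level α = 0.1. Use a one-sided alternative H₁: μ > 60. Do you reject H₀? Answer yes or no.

SE = σ/√n = 12/√21 = 2.6186
z = (x̄−μ₀)/SE = (61.43−60)/2.6186 = 0.5461
p-value (one-sided, H₁ greater) = 0.29250
At α=0.1: p ≥ α → fail to reject H₀

reject H₀: no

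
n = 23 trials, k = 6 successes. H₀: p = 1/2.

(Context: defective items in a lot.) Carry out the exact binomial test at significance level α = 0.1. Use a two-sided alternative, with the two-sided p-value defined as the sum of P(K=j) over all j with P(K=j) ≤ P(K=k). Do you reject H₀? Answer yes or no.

reject H₀: yes

Exact binomial: n=23, k=6, p₀=1/2=0.5000
P(X=j) = C(n,j)·p₀^j·(1−p₀)^(n−j); p = Σ P(X=j) over j with P(X=j) ≤ P(X=6)
p-value (two-sided) = 0.03469
At α=0.1: p < α → reject H₀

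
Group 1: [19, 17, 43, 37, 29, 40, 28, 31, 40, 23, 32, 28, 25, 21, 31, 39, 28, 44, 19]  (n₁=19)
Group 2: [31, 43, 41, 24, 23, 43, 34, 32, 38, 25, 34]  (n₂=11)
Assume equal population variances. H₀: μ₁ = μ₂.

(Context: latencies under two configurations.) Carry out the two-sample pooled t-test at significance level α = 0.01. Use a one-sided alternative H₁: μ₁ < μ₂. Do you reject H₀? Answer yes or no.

reject H₀: no

x̄₁=30.211, s₁=8.430, n₁=19
x̄₂=33.455, s₂=7.340, n₂=11
s_p² = [18·8.430² + 10·7.340²]/28 = 64.9245
SE = √(s_p²·(1/19+1/11)) = 3.0528
t = (30.211−33.455)/3.0528 = -1.0627
df = 28
p-value (one-sided, H₁ less) = 0.14851
At α=0.01: p ≥ α → fail to reject H₀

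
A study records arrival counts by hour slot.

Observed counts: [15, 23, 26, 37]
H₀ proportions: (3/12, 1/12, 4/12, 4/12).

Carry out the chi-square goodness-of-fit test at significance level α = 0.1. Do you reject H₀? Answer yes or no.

n = 101; E_i = n·p_i = [25.25, 8.42, 33.67, 33.67]
χ² = (15−25.25)²/25.25 + (23−8.42)²/8.42 + (26−33.67)²/33.67 + (37−33.67)²/33.67 = 31.5050
df = 3
p-value (upper-tail) = 0.00000
At α=0.1: p < α → reject H₀

reject H₀: yes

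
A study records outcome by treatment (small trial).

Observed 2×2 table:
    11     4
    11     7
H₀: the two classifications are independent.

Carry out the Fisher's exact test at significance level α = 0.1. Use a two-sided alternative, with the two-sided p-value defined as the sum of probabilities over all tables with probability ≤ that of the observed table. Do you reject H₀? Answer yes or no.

reject H₀: no

Margins: r₁=15, r₂=18, c₁=22, c₂=11, n=33
p_obs = C(15,11)·C(18,11)/C(33,22); sum pmf over tables with pmf ≤ p_obs
p-value (two-sided) = 0.71195
At α=0.1: p ≥ α → fail to reject H₀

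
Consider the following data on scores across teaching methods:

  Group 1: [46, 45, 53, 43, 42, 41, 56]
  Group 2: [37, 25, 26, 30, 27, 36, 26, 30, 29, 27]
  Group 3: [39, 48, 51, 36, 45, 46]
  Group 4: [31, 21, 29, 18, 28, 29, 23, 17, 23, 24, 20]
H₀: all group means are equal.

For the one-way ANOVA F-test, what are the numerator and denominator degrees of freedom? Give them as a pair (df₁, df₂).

k = 4 groups, N = 34 total
df = (k−1, N−k) = (4−1, 34−4) = (3, 30)

degrees of freedom = [3, 30]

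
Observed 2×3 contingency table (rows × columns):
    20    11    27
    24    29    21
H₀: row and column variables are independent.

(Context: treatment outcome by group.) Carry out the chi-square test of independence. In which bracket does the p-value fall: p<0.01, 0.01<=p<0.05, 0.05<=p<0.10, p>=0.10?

Row totals [58, 74], col totals [44, 40, 48], n=132
χ² = (20−19.33)²/19.33 + (11−17.58)²/17.58 + (27−21.09)²/21.09 + (24−24.67)²/24.67 + (29−22.42)²/22.42 + (21−26.91)²/26.91 = 7.3827
df = 2
p-value (upper-tail) = 0.02494
→ bracket: 0.01<=p<0.05

p-value bracket: 0.01<=p<0.05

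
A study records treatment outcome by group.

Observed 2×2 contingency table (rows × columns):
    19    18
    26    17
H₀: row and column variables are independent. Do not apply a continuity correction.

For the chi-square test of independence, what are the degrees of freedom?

degrees of freedom = 1

df = (r−1)(c−1) = (2−1)·(2−1) = 1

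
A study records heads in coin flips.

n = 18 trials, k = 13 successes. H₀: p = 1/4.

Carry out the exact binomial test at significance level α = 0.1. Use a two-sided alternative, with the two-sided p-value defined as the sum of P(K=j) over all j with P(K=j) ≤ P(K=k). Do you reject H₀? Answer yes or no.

Exact binomial: n=18, k=13, p₀=1/4=0.2500
P(X=j) = C(n,j)·p₀^j·(1−p₀)^(n−j); p = Σ P(X=j) over j with P(X=j) ≤ P(X=13)
p-value (two-sided) = 0.00003
At α=0.1: p < α → reject H₀

reject H₀: yes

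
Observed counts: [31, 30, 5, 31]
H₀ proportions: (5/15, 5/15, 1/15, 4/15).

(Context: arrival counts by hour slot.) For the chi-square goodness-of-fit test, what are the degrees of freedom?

degrees of freedom = 3

df = k − 1 = 4 − 1 = 3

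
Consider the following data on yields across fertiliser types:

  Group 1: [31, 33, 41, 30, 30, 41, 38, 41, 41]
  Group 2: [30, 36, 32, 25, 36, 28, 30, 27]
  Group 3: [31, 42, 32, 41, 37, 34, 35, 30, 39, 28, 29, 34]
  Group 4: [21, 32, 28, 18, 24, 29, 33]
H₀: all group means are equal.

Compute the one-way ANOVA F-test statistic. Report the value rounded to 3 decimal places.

Group means [36.22, 30.50, 34.33, 26.43], grand mean 32.417
SSB = Σnᵢ(x̄ᵢ−x̄)² = 454.813; SSW = ΣΣ(x−x̄ᵢ)² = 747.937
MSB = 454.813/3 = 151.6045; MSW = 747.937/32 = 23.3730
F = MSB/MSW = 6.4863
df = (3, 32)

test statistic = 6.486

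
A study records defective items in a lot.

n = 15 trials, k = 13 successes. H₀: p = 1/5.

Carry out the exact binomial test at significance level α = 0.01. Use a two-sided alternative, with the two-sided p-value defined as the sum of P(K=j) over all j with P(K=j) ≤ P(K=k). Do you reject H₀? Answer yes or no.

reject H₀: yes

Exact binomial: n=15, k=13, p₀=1/5=0.2000
P(X=j) = C(n,j)·p₀^j·(1−p₀)^(n−j); p = Σ P(X=j) over j with P(X=j) ≤ P(X=13)
p-value (two-sided) = 0.00000
At α=0.01: p < α → reject H₀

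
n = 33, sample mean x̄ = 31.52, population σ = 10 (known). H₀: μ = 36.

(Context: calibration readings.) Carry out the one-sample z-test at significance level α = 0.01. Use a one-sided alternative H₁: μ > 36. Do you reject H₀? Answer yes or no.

SE = σ/√n = 10/√33 = 1.7408
z = (x̄−μ₀)/SE = (31.52−36)/1.7408 = -2.5736
p-value (one-sided, H₁ greater) = 0.99497
At α=0.01: p ≥ α → fail to reject H₀

reject H₀: no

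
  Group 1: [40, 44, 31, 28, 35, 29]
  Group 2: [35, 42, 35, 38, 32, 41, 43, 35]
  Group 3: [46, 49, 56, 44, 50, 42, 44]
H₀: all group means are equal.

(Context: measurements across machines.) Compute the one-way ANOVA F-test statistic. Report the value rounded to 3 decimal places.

test statistic = 11.837

Group means [34.50, 37.62, 47.29], grand mean 39.952
SSB = Σnᵢ(x̄ᵢ−x̄)² = 598.149; SSW = ΣΣ(x−x̄ᵢ)² = 454.804
MSB = 598.149/2 = 299.0744; MSW = 454.804/18 = 25.2669
F = MSB/MSW = 11.8366
df = (2, 18)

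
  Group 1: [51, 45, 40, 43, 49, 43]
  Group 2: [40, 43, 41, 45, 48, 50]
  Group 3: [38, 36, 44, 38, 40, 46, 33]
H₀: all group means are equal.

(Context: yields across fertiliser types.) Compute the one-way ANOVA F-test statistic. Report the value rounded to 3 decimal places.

test statistic = 3.874

Group means [45.17, 44.50, 39.29], grand mean 42.789
SSB = Σnᵢ(x̄ᵢ−x̄)² = 137.396; SSW = ΣΣ(x−x̄ᵢ)² = 283.762
MSB = 137.396/2 = 68.6980; MSW = 283.762/16 = 17.7351
F = MSB/MSW = 3.8736
df = (2, 16)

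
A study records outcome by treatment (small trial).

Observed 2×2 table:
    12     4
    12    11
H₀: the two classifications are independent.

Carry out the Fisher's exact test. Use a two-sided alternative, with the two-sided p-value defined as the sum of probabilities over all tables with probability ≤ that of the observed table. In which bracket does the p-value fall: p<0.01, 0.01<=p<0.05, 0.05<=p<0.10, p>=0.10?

p-value bracket: p>=0.10

Margins: r₁=16, r₂=23, c₁=24, c₂=15, n=39
p_obs = C(16,12)·C(23,12)/C(39,24); sum pmf over tables with pmf ≤ p_obs
p-value (two-sided) = 0.19232
→ bracket: p>=0.10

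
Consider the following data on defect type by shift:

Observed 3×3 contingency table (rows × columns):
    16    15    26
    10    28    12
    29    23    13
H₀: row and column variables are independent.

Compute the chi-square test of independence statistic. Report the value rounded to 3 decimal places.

test statistic = 19.600

Row totals [57, 50, 65], col totals [55, 66, 51], n=172
χ² = (16−18.23)²/18.23 + (15−21.87)²/21.87 + (26−16.90)²/16.90 + (10−15.99)²/15.99 + (28−19.19)²/19.19 + (12−14.83)²/14.83 + (29−20.78)²/20.78 + (23−24.94)²/24.94 + (13−19.27)²/19.27 = 19.6002
df = 4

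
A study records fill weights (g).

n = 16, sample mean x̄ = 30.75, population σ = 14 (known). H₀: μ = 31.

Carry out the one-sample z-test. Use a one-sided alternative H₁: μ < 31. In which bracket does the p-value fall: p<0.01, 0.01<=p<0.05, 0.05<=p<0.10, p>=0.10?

SE = σ/√n = 14/√16 = 3.5000
z = (x̄−μ₀)/SE = (30.75−31)/3.5000 = -0.0714
p-value (one-sided, H₁ less) = 0.47153
→ bracket: p>=0.10

p-value bracket: p>=0.10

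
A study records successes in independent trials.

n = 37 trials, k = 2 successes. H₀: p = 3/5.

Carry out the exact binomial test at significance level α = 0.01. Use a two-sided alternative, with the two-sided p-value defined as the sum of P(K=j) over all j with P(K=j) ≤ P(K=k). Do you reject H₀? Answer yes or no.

reject H₀: yes

Exact binomial: n=37, k=2, p₀=3/5=0.6000
P(X=j) = C(n,j)·p₀^j·(1−p₀)^(n−j); p = Σ P(X=j) over j with P(X=j) ≤ P(X=2)
p-value (two-sided) = 0.00000
At α=0.01: p < α → reject H₀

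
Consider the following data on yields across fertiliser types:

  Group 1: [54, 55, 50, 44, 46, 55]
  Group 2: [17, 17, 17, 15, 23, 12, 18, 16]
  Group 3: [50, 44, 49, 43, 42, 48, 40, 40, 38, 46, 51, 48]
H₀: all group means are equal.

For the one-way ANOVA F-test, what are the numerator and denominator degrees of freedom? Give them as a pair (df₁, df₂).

k = 3 groups, N = 26 total
df = (k−1, N−k) = (3−1, 26−3) = (2, 23)

degrees of freedom = [2, 23]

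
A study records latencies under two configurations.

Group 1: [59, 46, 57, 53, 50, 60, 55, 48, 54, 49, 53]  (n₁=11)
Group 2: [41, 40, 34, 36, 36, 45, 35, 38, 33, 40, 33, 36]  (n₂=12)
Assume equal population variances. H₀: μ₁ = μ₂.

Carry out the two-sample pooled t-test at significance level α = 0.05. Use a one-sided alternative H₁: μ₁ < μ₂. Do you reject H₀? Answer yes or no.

reject H₀: no

x̄₁=53.091, s₁=4.527, n₁=11
x̄₂=37.250, s₂=3.646, n₂=12
s_p² = [10·4.527² + 11·3.646²]/21 = 16.7219
SE = √(s_p²·(1/11+1/12)) = 1.7069
t = (53.091−37.250)/1.7069 = 9.2803
df = 21
p-value (one-sided, H₁ less) = 1.00000
At α=0.05: p ≥ α → fail to reject H₀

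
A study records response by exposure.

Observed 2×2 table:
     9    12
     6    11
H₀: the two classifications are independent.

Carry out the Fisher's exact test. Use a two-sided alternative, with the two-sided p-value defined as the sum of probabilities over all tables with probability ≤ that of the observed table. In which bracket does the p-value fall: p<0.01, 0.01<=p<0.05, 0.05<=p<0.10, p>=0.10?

Margins: r₁=21, r₂=17, c₁=15, c₂=23, n=38
p_obs = C(21,9)·C(17,6)/C(38,15); sum pmf over tables with pmf ≤ p_obs
p-value (two-sided) = 0.74421
→ bracket: p>=0.10

p-value bracket: p>=0.10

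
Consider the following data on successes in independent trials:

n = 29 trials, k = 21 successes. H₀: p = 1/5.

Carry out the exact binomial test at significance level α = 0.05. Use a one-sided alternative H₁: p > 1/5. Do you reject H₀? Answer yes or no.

reject H₀: yes

Exact binomial: n=29, k=21, p₀=1/5=0.2000
P(X≥21) from Σ C(n,i)·p₀^i·(1−p₀)^(n−i)
p-value (one-sided, H₁ greater) = 0.00000
At α=0.05: p < α → reject H₀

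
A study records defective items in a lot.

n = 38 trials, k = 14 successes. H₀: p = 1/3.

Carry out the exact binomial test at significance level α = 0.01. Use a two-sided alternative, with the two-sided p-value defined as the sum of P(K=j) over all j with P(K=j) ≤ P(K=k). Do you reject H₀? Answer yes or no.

reject H₀: no

Exact binomial: n=38, k=14, p₀=1/3=0.3333
P(X=j) = C(n,j)·p₀^j·(1−p₀)^(n−j); p = Σ P(X=j) over j with P(X=j) ≤ P(X=14)
p-value (two-sided) = 0.73099
At α=0.01: p ≥ α → fail to reject H₀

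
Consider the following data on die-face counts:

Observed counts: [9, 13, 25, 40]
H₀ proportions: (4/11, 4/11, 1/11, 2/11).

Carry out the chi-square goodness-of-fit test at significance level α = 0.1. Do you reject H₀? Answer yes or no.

reject H₀: yes

n = 87; E_i = n·p_i = [31.64, 31.64, 7.91, 15.82]
χ² = (9−31.64)²/31.64 + (13−31.64)²/31.64 + (25−7.91)²/7.91 + (40−15.82)²/15.82 = 101.0747
df = 3
p-value (upper-tail) = 0.00000
At α=0.1: p < α → reject H₀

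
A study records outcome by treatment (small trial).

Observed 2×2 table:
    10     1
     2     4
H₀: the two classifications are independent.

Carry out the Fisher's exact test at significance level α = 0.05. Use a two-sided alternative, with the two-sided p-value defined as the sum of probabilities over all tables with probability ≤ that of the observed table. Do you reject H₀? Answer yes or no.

reject H₀: yes

Margins: r₁=11, r₂=6, c₁=12, c₂=5, n=17
p_obs = C(11,10)·C(6,2)/C(17,12); sum pmf over tables with pmf ≤ p_obs
p-value (two-sided) = 0.02763
At α=0.05: p < α → reject H₀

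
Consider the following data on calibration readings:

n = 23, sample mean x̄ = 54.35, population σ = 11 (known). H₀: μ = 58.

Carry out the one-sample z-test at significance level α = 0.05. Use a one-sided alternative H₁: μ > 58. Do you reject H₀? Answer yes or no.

SE = σ/√n = 11/√23 = 2.2937
z = (x̄−μ₀)/SE = (54.35−58)/2.2937 = -1.5913
p-value (one-sided, H₁ greater) = 0.94423
At α=0.05: p ≥ α → fail to reject H₀

reject H₀: no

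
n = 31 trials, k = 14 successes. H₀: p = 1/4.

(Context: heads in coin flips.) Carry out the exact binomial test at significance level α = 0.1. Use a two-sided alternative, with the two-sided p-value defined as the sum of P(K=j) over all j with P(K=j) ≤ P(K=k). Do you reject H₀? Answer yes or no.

reject H₀: yes

Exact binomial: n=31, k=14, p₀=1/4=0.2500
P(X=j) = C(n,j)·p₀^j·(1−p₀)^(n−j); p = Σ P(X=j) over j with P(X=j) ≤ P(X=14)
p-value (two-sided) = 0.01997
At α=0.1: p < α → reject H₀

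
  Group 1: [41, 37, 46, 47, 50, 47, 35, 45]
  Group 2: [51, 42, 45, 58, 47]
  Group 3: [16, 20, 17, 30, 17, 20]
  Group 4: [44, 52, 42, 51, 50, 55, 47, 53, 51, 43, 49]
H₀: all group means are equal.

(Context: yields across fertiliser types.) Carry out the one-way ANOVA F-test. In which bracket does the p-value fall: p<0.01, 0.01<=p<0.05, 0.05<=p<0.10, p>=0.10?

Group means [43.50, 48.60, 20.00, 48.82], grand mean 41.600
SSB = Σnᵢ(x̄ᵢ−x̄)² = 3646.364; SSW = ΣΣ(x−x̄ᵢ)² = 666.836
MSB = 3646.364/3 = 1215.4545; MSW = 666.836/26 = 25.6476
F = MSB/MSW = 47.3907
df = (3, 26)
p-value (upper-tail) = 0.00000
→ bracket: p<0.01

p-value bracket: p<0.01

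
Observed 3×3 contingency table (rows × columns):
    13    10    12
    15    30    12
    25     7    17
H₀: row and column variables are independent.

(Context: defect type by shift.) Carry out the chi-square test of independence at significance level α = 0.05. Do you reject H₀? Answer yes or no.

Row totals [35, 57, 49], col totals [53, 47, 41], n=141
χ² = (13−13.16)²/13.16 + (10−11.67)²/11.67 + (12−10.18)²/10.18 + (15−21.43)²/21.43 + (30−19.00)²/19.00 + (12−16.57)²/16.57 + (25−18.42)²/18.42 + (7−16.33)²/16.33 + (17−14.25)²/14.25 = 18.3410
df = 4
p-value (upper-tail) = 0.00106
At α=0.05: p < α → reject H₀

reject H₀: yes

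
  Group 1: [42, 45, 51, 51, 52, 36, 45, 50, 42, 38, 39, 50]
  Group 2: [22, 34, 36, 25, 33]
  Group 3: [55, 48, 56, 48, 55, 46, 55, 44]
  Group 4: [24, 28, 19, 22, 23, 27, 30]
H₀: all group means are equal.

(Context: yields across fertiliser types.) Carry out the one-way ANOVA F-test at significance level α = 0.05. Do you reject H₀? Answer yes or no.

Group means [45.08, 30.00, 50.88, 24.71], grand mean 39.719
SSB = Σnᵢ(x̄ᵢ−x̄)² = 3389.249; SSW = ΣΣ(x−x̄ᵢ)² = 757.220
MSB = 3389.249/3 = 1129.7495; MSW = 757.220/28 = 27.0436
F = MSB/MSW = 41.7751
df = (3, 28)
p-value (upper-tail) = 0.00000
At α=0.05: p < α → reject H₀

reject H₀: yes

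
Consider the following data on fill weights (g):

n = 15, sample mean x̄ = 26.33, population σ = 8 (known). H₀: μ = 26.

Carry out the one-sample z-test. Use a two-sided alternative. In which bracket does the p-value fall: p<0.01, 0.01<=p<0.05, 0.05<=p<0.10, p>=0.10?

SE = σ/√n = 8/√15 = 2.0656
z = (x̄−μ₀)/SE = (26.33−26)/2.0656 = 0.1598
p-value (two-sided) = 0.87307
→ bracket: p>=0.10

p-value bracket: p>=0.10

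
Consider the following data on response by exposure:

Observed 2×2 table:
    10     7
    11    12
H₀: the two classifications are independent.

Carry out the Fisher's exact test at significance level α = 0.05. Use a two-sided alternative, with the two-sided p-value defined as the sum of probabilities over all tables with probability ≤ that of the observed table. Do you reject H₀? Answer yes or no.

reject H₀: no

Margins: r₁=17, r₂=23, c₁=21, c₂=19, n=40
p_obs = C(17,10)·C(23,11)/C(40,21); sum pmf over tables with pmf ≤ p_obs
p-value (two-sided) = 0.53778
At α=0.05: p ≥ α → fail to reject H₀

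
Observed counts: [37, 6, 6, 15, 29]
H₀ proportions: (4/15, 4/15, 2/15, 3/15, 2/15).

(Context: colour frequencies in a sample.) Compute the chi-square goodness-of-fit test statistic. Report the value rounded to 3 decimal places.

n = 93; E_i = n·p_i = [24.80, 24.80, 12.40, 18.60, 12.40]
χ² = (37−24.80)²/24.80 + (6−24.80)²/24.80 + (6−12.40)²/12.40 + (15−18.60)²/18.60 + (29−12.40)²/12.40 = 46.4758
df = 4

test statistic = 46.476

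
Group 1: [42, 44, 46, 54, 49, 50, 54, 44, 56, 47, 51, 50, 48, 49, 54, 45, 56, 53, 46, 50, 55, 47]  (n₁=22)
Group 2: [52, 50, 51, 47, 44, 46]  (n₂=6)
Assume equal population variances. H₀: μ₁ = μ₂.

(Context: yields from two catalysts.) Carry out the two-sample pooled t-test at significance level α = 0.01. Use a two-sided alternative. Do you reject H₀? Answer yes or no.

reject H₀: no

x̄₁=49.545, s₁=4.183, n₁=22
x̄₂=48.333, s₂=3.141, n₂=6
s_p² = [21·4.183² + 5·3.141²]/26 = 16.0303
SE = √(s_p²·(1/22+1/6)) = 1.8440
t = (49.545−48.333)/1.8440 = 0.6573
df = 26
p-value (two-sided) = 0.51675
At α=0.01: p ≥ α → fail to reject H₀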